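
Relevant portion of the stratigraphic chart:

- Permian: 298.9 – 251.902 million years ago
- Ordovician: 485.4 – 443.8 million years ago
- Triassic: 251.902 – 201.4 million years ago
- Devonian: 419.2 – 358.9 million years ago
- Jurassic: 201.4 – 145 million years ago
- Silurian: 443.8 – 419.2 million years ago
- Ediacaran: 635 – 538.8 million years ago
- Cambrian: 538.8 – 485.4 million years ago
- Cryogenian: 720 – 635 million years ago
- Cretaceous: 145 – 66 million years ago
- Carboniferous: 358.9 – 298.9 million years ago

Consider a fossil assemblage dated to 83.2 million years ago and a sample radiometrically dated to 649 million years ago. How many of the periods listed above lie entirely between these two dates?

9

The older date is 649 Ma and the younger is 83.2 Ma.
Periods with start < 649 and end > 83.2 Ma: Ediacaran (635–538.8), Cambrian (538.8–485.4), Ordovician (485.4–443.8), Silurian (443.8–419.2), Devonian (419.2–358.9), Carboniferous (358.9–298.9), Permian (298.9–251.902), Triassic (251.902–201.4), Jurassic (201.4–145).
That is 9 complete periods.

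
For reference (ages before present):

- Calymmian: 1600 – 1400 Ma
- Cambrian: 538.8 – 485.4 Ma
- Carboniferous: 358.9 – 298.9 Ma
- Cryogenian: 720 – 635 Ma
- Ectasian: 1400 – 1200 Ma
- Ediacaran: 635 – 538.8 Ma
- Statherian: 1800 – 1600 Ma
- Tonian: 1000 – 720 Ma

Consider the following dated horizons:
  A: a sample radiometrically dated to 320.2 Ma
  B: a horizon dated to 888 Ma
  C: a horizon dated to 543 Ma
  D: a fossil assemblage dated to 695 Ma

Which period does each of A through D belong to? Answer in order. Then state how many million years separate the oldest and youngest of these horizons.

A: 320.2 Ma lies in 358.9–298.9 Ma, so Carboniferous.
B: 888 Ma lies in 1000–720 Ma, so Tonian.
C: 543 Ma lies in 635–538.8 Ma, so Ediacaran.
D: 695 Ma lies in 720–635 Ma, so Cryogenian.
Oldest = 888 Ma, youngest = 320.2 Ma → span 567.8 Myr.

A — Carboniferous; B — Tonian; C — Ediacaran; D — Cryogenian; span 567.8 million years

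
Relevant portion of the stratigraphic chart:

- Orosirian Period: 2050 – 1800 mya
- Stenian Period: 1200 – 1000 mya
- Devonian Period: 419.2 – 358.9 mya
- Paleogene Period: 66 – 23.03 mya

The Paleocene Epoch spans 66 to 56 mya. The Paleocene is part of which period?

Paleogene

The Paleocene (66–56 Ma) lies entirely within 66–23.03 Ma, the Paleogene Period.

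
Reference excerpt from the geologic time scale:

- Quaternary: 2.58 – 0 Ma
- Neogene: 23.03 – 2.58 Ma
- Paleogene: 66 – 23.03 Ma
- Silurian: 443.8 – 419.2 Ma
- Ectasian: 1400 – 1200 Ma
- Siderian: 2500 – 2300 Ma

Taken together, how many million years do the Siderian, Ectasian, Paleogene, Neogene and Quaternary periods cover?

Each duration: Siderian = 200; Ectasian = 200; Paleogene = 42.97; Neogene = 20.45; Quaternary = 2.58.
Sum: 200 + 200 + 42.97 + 20.45 + 2.58 = 466 Myr.

466 million years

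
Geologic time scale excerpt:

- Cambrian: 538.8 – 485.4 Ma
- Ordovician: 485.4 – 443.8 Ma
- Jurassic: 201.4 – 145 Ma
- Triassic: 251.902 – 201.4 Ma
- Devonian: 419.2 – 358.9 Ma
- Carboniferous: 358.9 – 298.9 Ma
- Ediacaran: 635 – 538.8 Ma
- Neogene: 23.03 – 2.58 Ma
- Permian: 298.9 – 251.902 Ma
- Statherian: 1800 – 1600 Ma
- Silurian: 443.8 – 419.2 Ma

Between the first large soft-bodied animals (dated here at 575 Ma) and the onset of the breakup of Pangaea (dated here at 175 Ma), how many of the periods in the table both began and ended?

7

575 Ma sits inside the Ediacaran (635–538.8) and 175 Ma inside the Jurassic (201.4–145); neither of those is wholly between the two dates.
The listed periods lying completely between them are Cambrian, Ordovician, Silurian, Devonian, Carboniferous, Permian, Triassic — 7 in all.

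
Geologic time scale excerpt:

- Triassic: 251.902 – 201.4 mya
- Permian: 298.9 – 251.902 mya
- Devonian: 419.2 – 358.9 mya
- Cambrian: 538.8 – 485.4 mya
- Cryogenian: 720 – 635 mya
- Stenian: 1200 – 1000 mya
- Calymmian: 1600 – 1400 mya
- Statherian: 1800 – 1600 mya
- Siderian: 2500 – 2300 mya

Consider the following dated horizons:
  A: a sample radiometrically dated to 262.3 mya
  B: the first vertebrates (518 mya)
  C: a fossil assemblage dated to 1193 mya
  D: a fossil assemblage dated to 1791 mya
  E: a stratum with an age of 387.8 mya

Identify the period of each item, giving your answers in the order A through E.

A: 262.3 Ma lies in 298.9–251.902 Ma, so Permian.
B: 518 Ma lies in 538.8–485.4 Ma, so Cambrian.
C: 1193 Ma lies in 1200–1000 Ma, so Stenian.
D: 1791 Ma lies in 1800–1600 Ma, so Statherian.
E: 387.8 Ma lies in 419.2–358.9 Ma, so Devonian.

A — Permian; B — Cambrian; C — Stenian; D — Statherian; E — Devonian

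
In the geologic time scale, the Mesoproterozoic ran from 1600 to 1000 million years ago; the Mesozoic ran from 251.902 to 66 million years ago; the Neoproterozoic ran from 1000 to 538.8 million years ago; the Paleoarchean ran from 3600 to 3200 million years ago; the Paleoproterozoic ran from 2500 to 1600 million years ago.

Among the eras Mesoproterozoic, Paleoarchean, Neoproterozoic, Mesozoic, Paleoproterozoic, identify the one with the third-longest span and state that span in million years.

Durations: Mesoproterozoic 600; Paleoarchean 400; Neoproterozoic 461.2; Mesozoic 185.902; Paleoproterozoic 900 Myr.
Sorted longest-first: Paleoproterozoic (900), Mesoproterozoic (600), Neoproterozoic (461.2), Paleoarchean (400), Mesozoic (185.902).
The third longest is Neoproterozoic at 461.2 Myr.

Neoproterozoic, 461.2 million years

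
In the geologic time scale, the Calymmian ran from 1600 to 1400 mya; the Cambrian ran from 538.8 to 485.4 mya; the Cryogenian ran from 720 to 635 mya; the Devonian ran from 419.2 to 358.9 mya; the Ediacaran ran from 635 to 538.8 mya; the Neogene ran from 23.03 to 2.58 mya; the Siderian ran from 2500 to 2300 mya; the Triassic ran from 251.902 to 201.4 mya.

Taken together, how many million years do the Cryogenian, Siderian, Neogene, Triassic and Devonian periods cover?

Each duration: Cryogenian = 85; Siderian = 200; Neogene = 20.45; Triassic = 50.502; Devonian = 60.3.
Sum: 85 + 200 + 20.45 + 50.502 + 60.3 = 416.252 Myr.

416.252 million years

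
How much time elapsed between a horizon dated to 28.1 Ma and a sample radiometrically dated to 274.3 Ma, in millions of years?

246.2 million years

274.3 − 28.1 = 246.2 million years.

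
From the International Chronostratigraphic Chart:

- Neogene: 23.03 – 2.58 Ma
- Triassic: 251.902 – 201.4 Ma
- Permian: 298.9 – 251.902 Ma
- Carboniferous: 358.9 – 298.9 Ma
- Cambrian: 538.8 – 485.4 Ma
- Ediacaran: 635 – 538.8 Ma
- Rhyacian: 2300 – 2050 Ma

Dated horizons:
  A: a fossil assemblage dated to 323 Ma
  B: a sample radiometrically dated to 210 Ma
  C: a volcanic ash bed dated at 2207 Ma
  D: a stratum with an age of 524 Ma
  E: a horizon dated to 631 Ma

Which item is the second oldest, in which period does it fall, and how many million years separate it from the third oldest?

Larger Ma means older, so oldest first: C 2207 > E 631 > D 524 > A 323 > B 210.
Counting 2 along gives E (631 Ma); the excerpt puts that inside the Ediacaran, 635–538.8 Ma.
Next in line is D (524 Ma), and 631 − 524 = 107 Myr.

E, in the Ediacaran; 107 million years to D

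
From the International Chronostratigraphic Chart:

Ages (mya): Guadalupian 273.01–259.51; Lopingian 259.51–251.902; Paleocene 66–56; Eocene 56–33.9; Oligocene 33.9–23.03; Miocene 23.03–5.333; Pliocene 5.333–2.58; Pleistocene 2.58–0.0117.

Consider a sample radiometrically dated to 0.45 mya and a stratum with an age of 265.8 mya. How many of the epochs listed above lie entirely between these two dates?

6

265.8 Ma sits inside the Guadalupian (273.01–259.51) and 0.45 Ma inside the Pleistocene (2.58–0.0117); neither of those is wholly between the two dates.
The listed epochs lying completely between them are Lopingian, Paleocene, Eocene, Oligocene, Miocene, Pliocene — 6 in all.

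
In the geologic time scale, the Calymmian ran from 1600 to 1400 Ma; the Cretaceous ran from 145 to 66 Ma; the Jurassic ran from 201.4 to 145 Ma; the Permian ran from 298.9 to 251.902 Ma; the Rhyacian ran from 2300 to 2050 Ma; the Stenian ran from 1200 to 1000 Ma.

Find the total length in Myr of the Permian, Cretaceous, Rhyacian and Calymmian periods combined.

575.998 million years

Duration is start − end for each: (298.9 − 251.902) + (145 − 66) + (2300 − 2050) + (1600 − 1400).
That is 46.998 + 79 + 250 + 200, which totals 575.998 million years.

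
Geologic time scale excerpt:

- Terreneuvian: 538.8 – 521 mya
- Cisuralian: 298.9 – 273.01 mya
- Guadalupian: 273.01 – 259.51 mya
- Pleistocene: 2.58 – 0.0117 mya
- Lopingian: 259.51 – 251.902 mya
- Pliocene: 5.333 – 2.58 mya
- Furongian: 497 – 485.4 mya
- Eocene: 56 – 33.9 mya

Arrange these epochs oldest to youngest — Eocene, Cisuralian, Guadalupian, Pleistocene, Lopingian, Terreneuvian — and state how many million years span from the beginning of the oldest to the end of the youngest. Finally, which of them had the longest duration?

Start ages (Ma): Terreneuvian 538.8, Cisuralian 298.9, Guadalupian 273.01, Lopingian 259.51, Eocene 56, Pleistocene 2.58.
Ordered oldest to youngest: Terreneuvian, Cisuralian, Guadalupian, Lopingian, Eocene, Pleistocene.
Span = 538.8 − 0.0117 = 538.7883 Myr.
Durations: Lopingian 7.608, Terreneuvian 17.8, Cisuralian 25.89, Eocene 22.1, Pleistocene 2.5683, Guadalupian 13.5 → longest is Cisuralian (25.89 Myr).

Terreneuvian → Cisuralian → Guadalupian → Lopingian → Eocene → Pleistocene; total span 538.7883 Myr; longest is Cisuralian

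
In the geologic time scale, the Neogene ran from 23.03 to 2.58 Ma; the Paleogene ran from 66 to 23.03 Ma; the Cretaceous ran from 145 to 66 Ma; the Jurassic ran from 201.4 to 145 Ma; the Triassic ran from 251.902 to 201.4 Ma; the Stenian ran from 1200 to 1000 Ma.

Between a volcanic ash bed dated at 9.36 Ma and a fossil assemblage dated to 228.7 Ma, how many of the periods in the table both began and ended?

The older date is 228.7 Ma and the younger is 9.36 Ma.
Periods with start < 228.7 and end > 9.36 Ma: Jurassic (201.4–145), Cretaceous (145–66), Paleogene (66–23.03).
That is 3 complete periods.

3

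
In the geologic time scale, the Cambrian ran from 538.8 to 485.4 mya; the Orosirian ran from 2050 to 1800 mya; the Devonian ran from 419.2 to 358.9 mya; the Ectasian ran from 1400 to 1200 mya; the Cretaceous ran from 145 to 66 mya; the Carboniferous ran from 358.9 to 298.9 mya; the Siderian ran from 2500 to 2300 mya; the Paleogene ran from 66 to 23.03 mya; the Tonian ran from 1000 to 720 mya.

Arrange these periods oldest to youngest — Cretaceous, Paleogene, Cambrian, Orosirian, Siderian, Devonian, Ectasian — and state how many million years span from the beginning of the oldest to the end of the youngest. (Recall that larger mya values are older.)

Siderian, Orosirian, Ectasian, Cambrian, Devonian, Cretaceous, Paleogene; total span 2476.97 Myr

From the excerpt: Cretaceous 145–66; Paleogene 66–23.03; Cambrian 538.8–485.4; Orosirian 2050–1800; Siderian 2500–2300; Devonian 419.2–358.9; Ectasian 1400–1200 (Ma).
Larger Ma is earlier, so the oldest is Siderian and the youngest is Paleogene; oldest to youngest: Siderian, Orosirian, Ectasian, Cambrian, Devonian, Cretaceous, Paleogene.
Oldest start 2500 minus youngest end 23.03 gives 2476.97 Myr overall.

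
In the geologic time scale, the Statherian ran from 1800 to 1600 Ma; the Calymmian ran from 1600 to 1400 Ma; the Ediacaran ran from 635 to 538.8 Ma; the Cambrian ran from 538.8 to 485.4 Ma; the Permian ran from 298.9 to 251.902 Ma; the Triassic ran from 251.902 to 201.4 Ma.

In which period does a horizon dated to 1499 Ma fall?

1499 Ma lies between 1600 and 1400 Ma, so it falls in the Calymmian.

Calymmian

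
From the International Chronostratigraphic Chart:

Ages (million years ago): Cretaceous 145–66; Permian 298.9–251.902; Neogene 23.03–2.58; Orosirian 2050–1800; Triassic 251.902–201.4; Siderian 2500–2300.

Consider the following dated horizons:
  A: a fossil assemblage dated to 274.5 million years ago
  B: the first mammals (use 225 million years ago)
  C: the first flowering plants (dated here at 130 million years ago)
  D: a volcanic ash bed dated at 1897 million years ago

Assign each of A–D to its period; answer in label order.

Match each age against the start–end ranges in the excerpt: A = 274.5 Ma → Permian (298.9–251.902); B = 225 Ma → Triassic (251.902–201.4); C = 130 Ma → Cretaceous (145–66); D = 1897 Ma → Orosirian (2050–1800).

A — Permian; B — Triassic; C — Cretaceous; D — Orosirian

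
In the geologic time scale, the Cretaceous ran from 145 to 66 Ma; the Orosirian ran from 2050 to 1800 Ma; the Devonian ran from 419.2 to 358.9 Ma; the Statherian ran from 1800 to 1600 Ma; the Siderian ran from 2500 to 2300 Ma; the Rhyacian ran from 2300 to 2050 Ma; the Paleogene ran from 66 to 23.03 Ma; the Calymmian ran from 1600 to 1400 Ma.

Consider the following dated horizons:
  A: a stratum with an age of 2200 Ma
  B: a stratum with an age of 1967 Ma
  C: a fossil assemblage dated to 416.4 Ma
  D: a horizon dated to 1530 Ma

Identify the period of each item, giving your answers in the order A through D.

Match each age against the start–end ranges in the excerpt: A = 2200 Ma → Rhyacian (2300–2050); B = 1967 Ma → Orosirian (2050–1800); C = 416.4 Ma → Devonian (419.2–358.9); D = 1530 Ma → Calymmian (1600–1400).

A — Rhyacian; B — Orosirian; C — Devonian; D — Calymmian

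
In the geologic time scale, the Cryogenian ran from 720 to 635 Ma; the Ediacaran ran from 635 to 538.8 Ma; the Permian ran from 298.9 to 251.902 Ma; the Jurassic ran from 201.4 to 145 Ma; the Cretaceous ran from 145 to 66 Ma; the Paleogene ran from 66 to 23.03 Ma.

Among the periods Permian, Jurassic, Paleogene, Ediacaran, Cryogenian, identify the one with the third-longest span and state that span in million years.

Jurassic, 56.4 million years

Durations: Permian 46.998; Jurassic 56.4; Paleogene 42.97; Ediacaran 96.2; Cryogenian 85 Myr.
Sorted longest-first: Ediacaran (96.2), Cryogenian (85), Jurassic (56.4), Permian (46.998), Paleogene (42.97).
The third longest is Jurassic at 56.4 Myr.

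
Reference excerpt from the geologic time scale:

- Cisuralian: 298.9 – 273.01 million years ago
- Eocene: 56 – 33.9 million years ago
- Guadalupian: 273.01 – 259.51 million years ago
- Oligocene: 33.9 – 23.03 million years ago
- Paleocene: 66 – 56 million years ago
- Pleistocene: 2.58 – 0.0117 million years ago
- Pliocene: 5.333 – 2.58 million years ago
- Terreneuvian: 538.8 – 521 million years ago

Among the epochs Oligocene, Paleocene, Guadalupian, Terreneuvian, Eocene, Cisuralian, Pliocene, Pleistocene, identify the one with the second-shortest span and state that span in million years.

Start − end for each: Oligocene 33.9 − 23.03 = 10.87; Paleocene 66 − 56 = 10; Guadalupian 273.01 − 259.51 = 13.5; Terreneuvian 538.8 − 521 = 17.8; Eocene 56 − 33.9 = 22.1; Cisuralian 298.9 − 273.01 = 25.89; Pliocene 5.333 − 2.58 = 2.753; Pleistocene 2.58 − 0.0117 = 2.5683.
Ranking these from shortest: Pleistocene < Pliocene < Paleocene < Oligocene < Guadalupian < Terreneuvian < Eocene < Cisuralian.
Position 2 in that ranking is Pliocene, which lasted 2.753 Myr.

Pliocene, 2.753 million years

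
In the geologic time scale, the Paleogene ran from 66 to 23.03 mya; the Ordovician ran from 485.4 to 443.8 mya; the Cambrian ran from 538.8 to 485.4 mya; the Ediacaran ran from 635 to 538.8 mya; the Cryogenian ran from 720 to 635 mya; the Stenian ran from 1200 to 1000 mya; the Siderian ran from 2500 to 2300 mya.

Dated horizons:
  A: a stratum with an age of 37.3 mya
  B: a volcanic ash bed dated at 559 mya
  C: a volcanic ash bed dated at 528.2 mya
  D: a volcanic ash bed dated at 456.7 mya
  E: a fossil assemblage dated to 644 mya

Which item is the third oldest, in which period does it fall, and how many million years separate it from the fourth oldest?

C, in the Cambrian; 71.5 million years to D

Sorted oldest-first by Ma: E (644), B (559), C (528.2), D (456.7), A (37.3).
The third oldest is C at 528.2 Ma, which lies in 538.8–485.4 Ma: the Cambrian.
The fourth oldest is D at 456.7 Ma; separation = |528.2 − 456.7| = 71.5 Myr.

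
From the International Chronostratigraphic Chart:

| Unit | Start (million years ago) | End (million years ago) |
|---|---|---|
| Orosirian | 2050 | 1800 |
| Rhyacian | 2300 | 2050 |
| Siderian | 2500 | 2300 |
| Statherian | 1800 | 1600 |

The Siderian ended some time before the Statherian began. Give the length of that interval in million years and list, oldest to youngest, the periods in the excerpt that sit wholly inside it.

The Siderian closes at 2300 Ma and the Statherian opens at 1800 Ma, so the interval is 2300 − 1800 = 500 Myr.
A period fits inside if it starts at or after 2300 Ma and ends at or before 1800 Ma; oldest first that gives Rhyacian, Orosirian.

500 million years; Rhyacian, Orosirian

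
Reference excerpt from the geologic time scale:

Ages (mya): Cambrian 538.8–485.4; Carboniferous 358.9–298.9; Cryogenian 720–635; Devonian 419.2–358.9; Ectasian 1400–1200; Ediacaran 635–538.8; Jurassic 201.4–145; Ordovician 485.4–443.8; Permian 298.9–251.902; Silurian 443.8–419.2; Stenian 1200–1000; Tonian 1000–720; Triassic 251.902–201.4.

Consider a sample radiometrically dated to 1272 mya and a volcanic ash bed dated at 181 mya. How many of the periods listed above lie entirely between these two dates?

1272 Ma sits inside the Ectasian (1400–1200) and 181 Ma inside the Jurassic (201.4–145); neither of those is wholly between the two dates.
The listed periods lying completely between them are Stenian, Tonian, Cryogenian, Ediacaran, Cambrian, Ordovician, Silurian, Devonian, Carboniferous, Permian, Triassic — 11 in all.

11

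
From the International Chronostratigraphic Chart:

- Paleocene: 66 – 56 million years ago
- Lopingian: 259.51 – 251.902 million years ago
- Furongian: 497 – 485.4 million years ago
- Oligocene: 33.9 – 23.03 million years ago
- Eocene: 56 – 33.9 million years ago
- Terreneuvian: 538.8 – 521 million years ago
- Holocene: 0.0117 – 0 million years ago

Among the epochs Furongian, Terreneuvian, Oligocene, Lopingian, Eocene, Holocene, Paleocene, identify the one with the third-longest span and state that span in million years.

Furongian, 11.6 million years

Start − end for each: Furongian 497 − 485.4 = 11.6; Terreneuvian 538.8 − 521 = 17.8; Oligocene 33.9 − 23.03 = 10.87; Lopingian 259.51 − 251.902 = 7.608; Eocene 56 − 33.9 = 22.1; Holocene 0.0117 − 0 = 0.0117; Paleocene 66 − 56 = 10.
Ranking these from longest: Eocene > Terreneuvian > Furongian > Oligocene > Paleocene > Lopingian > Holocene.
Position 3 in that ranking is Furongian, which lasted 11.6 Myr.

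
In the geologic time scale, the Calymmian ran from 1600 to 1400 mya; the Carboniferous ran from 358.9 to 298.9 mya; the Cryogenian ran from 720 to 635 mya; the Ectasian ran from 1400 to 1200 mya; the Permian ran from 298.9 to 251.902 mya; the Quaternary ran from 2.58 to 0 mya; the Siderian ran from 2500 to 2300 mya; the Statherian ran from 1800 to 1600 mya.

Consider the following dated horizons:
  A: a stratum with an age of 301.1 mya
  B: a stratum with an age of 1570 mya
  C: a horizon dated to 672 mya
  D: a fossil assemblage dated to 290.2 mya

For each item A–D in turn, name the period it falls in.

A: 301.1 Ma lies in 358.9–298.9 Ma, so Carboniferous.
B: 1570 Ma lies in 1600–1400 Ma, so Calymmian.
C: 672 Ma lies in 720–635 Ma, so Cryogenian.
D: 290.2 Ma lies in 298.9–251.902 Ma, so Permian.

A — Carboniferous; B — Calymmian; C — Cryogenian; D — Permian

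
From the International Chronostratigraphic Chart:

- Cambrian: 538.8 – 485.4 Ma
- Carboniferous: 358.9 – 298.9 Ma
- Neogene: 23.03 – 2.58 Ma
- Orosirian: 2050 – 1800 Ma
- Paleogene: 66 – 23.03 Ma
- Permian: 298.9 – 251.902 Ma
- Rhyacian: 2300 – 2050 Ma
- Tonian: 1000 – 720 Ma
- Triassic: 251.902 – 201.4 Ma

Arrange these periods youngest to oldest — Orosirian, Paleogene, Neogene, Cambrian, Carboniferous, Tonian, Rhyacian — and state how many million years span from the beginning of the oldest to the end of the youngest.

Neogene → Paleogene → Carboniferous → Cambrian → Tonian → Orosirian → Rhyacian; total span 2297.42 Myr

From the excerpt: Orosirian 2050–1800; Paleogene 66–23.03; Neogene 23.03–2.58; Cambrian 538.8–485.4; Carboniferous 358.9–298.9; Tonian 1000–720; Rhyacian 2300–2050 (Ma).
Larger Ma is earlier, so the oldest is Rhyacian and the youngest is Neogene; youngest to oldest: Neogene, Paleogene, Carboniferous, Cambrian, Tonian, Orosirian, Rhyacian.
Oldest start 2300 minus youngest end 2.58 gives 2297.42 Myr overall.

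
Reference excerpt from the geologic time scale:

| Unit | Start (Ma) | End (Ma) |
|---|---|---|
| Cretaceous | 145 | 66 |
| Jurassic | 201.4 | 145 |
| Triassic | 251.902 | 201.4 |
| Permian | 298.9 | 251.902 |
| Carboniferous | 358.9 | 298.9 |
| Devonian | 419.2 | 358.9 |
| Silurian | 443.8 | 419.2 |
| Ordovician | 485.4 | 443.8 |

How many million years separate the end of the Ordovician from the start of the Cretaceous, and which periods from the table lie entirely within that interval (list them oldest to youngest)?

298.8 million years; Silurian, Devonian, Carboniferous, Permian, Triassic, Jurassic

The Ordovician closes at 443.8 Ma and the Cretaceous opens at 145 Ma, so the interval is 443.8 − 145 = 298.8 Myr.
A period fits inside if it starts at or after 443.8 Ma and ends at or before 145 Ma; oldest first that gives Silurian, Devonian, Carboniferous, Permian, Triassic, Jurassic.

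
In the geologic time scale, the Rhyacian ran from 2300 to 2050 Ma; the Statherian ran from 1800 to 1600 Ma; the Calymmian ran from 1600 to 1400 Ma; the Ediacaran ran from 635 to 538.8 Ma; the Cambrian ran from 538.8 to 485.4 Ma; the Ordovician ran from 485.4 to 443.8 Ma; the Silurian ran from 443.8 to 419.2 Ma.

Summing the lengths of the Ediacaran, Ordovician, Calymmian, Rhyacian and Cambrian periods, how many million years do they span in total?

Each duration: Ediacaran = 96.2; Ordovician = 41.6; Calymmian = 200; Rhyacian = 250; Cambrian = 53.4.
Sum: 96.2 + 41.6 + 200 + 250 + 53.4 = 641.2 Myr.

641.2 million years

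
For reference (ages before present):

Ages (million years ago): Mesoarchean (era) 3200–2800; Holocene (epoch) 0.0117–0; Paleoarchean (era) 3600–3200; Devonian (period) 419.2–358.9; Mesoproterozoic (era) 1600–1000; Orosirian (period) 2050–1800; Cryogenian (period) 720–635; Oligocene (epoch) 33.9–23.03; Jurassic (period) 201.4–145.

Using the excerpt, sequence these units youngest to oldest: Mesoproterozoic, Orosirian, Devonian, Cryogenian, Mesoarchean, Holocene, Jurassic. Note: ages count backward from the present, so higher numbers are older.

Holocene, then Jurassic, then Devonian, then Cryogenian, then Mesoproterozoic, then Orosirian, then Mesoarchean

The oldest of these is Mesoarchean (starts 3200 Ma) and the youngest is Holocene (ends 0 Ma).
In between, by decreasing start age: Orosirian (2050), Mesoproterozoic (1600), Cryogenian (720), Devonian (419.2), Jurassic (201.4).
Listing youngest first means reversing that sequence.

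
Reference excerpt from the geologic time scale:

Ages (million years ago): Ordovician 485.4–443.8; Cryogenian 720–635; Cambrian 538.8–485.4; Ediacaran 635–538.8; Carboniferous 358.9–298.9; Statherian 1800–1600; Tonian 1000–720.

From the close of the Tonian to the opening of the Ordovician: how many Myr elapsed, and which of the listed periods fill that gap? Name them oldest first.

234.6 million years; Cryogenian, Ediacaran, Cambrian

End of Tonian = 720 Ma; start of Ordovician = 485.4 Ma.
Gap = 720 − 485.4 = 234.6 Myr.
Periods wholly inside 720–485.4 Ma: Cryogenian (720–635), Ediacaran (635–538.8), Cambrian (538.8–485.4).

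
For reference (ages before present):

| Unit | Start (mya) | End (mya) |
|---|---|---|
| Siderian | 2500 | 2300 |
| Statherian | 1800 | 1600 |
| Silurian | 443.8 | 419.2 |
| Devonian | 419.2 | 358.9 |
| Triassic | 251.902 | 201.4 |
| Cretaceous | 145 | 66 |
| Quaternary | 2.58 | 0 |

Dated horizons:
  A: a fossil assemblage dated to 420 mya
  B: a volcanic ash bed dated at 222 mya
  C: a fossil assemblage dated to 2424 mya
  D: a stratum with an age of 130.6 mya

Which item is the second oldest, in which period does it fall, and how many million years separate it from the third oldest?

A, in the Silurian; 198 million years to B

Sorted oldest-first by Ma: C (2424), A (420), B (222), D (130.6).
The second oldest is A at 420 Ma, which lies in 443.8–419.2 Ma: the Silurian.
The third oldest is B at 222 Ma; separation = |420 − 222| = 198 Myr.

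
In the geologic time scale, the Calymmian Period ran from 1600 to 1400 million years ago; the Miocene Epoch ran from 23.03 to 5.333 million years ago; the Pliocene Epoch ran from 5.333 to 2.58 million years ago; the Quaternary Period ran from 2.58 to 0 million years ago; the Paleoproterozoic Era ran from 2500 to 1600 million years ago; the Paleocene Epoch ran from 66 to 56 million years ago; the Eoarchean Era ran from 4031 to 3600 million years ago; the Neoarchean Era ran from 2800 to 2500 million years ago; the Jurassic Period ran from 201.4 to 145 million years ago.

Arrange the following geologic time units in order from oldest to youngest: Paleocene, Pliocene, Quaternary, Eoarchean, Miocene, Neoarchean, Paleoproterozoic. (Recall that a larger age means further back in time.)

Sorting by start age (descending Ma, since larger Ma = older): Eoarchean start 4031, Neoarchean start 2800, Paleoproterozoic start 2500, Paleocene start 66, Miocene start 23.03, Pliocene start 5.333, Quaternary start 2.58.

Eoarchean → Neoarchean → Paleoproterozoic → Paleocene → Miocene → Pliocene → Quaternary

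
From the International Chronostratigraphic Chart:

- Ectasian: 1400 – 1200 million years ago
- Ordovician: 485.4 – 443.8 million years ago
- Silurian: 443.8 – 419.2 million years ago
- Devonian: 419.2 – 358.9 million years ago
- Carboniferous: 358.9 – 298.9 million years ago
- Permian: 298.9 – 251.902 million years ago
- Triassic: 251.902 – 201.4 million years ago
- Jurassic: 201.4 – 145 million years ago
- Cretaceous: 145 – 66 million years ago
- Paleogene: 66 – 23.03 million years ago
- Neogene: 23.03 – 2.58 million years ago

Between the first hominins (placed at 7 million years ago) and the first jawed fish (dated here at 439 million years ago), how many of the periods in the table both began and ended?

The older date is 439 Ma and the younger is 7 Ma.
Periods with start < 439 and end > 7 Ma: Devonian (419.2–358.9), Carboniferous (358.9–298.9), Permian (298.9–251.902), Triassic (251.902–201.4), Jurassic (201.4–145), Cretaceous (145–66), Paleogene (66–23.03).
That is 7 complete periods.

7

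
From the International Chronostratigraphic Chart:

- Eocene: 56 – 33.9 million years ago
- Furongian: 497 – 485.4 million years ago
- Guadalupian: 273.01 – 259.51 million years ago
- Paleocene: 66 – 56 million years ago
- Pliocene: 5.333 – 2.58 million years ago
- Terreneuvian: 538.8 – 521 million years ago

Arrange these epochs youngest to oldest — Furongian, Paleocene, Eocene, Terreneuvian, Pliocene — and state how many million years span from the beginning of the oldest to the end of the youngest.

Pliocene, Eocene, Paleocene, Furongian, Terreneuvian; total span 536.22 Myr

From the excerpt: Furongian 497–485.4; Paleocene 66–56; Eocene 56–33.9; Terreneuvian 538.8–521; Pliocene 5.333–2.58 (Ma).
Larger Ma is earlier, so the oldest is Terreneuvian and the youngest is Pliocene; youngest to oldest: Pliocene, Eocene, Paleocene, Furongian, Terreneuvian.
Oldest start 538.8 minus youngest end 2.58 gives 536.22 Myr overall.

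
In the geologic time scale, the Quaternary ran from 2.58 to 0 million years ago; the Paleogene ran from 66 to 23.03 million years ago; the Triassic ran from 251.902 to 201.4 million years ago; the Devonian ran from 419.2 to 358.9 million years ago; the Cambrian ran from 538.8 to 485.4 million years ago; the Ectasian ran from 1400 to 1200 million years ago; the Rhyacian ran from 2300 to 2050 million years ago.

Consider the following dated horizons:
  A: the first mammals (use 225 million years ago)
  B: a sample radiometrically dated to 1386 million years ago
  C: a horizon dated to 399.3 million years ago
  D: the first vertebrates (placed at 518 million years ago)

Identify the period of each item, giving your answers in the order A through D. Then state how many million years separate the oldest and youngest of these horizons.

A: 225 Ma lies in 251.902–201.4 Ma, so Triassic.
B: 1386 Ma lies in 1400–1200 Ma, so Ectasian.
C: 399.3 Ma lies in 419.2–358.9 Ma, so Devonian.
D: 518 Ma lies in 538.8–485.4 Ma, so Cambrian.
Oldest = 1386 Ma, youngest = 225 Ma → span 1161 Myr.

A — Triassic; B — Ectasian; C — Devonian; D — Cambrian; span 1161 million years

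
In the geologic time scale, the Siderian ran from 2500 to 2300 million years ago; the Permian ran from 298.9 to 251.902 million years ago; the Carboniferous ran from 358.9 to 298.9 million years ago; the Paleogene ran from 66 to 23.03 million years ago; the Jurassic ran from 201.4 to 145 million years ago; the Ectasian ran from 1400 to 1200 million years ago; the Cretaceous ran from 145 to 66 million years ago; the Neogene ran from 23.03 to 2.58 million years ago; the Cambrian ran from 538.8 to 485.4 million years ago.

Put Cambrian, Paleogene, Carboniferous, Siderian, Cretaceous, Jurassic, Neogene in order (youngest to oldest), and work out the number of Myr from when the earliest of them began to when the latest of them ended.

From the excerpt: Cambrian 538.8–485.4; Paleogene 66–23.03; Carboniferous 358.9–298.9; Siderian 2500–2300; Cretaceous 145–66; Jurassic 201.4–145; Neogene 23.03–2.58 (Ma).
Larger Ma is earlier, so the oldest is Siderian and the youngest is Neogene; youngest to oldest: Neogene, Paleogene, Cretaceous, Jurassic, Carboniferous, Cambrian, Siderian.
Oldest start 2500 minus youngest end 2.58 gives 2497.42 Myr overall.

Neogene → Paleogene → Cretaceous → Jurassic → Carboniferous → Cambrian → Siderian; total span 2497.42 Myr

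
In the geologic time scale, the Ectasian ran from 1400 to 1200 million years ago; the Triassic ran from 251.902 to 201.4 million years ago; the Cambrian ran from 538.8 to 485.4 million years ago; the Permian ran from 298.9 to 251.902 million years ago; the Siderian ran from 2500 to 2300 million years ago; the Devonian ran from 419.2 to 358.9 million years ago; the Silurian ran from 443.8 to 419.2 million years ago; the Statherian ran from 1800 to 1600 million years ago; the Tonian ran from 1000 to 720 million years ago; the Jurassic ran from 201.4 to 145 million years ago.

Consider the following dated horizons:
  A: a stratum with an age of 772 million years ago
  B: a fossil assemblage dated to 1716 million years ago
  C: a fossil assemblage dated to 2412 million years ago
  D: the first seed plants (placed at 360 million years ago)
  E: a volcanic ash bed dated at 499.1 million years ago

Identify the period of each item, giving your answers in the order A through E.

Match each age against the start–end ranges in the excerpt: A = 772 Ma → Tonian (1000–720); B = 1716 Ma → Statherian (1800–1600); C = 2412 Ma → Siderian (2500–2300); D = 360 Ma → Devonian (419.2–358.9); E = 499.1 Ma → Cambrian (538.8–485.4).

A — Tonian; B — Statherian; C — Siderian; D — Devonian; E — Cambrian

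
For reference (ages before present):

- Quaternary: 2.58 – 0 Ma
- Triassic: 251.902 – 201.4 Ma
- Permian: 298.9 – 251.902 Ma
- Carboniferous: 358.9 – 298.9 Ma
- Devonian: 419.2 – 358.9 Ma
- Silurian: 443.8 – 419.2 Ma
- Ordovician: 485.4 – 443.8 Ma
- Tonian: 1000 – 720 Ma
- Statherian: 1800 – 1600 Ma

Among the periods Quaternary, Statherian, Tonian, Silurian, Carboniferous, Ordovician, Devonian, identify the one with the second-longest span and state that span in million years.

Durations: Quaternary 2.58; Statherian 200; Tonian 280; Silurian 24.6; Carboniferous 60; Ordovician 41.6; Devonian 60.3 Myr.
Sorted longest-first: Tonian (280), Statherian (200), Devonian (60.3), Carboniferous (60), Ordovician (41.6), Silurian (24.6), Quaternary (2.58).
The second longest is Statherian at 200 Myr.

Statherian, 200 million years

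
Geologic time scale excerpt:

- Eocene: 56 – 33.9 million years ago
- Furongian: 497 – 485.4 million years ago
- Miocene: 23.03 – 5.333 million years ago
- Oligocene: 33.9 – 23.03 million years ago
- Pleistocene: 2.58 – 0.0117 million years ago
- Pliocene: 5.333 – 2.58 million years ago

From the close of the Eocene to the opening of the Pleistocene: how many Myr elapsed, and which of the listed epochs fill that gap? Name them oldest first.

End of Eocene = 33.9 Ma; start of Pleistocene = 2.58 Ma.
Gap = 33.9 − 2.58 = 31.32 Myr.
Epochs wholly inside 33.9–2.58 Ma: Oligocene (33.9–23.03), Miocene (23.03–5.333), Pliocene (5.333–2.58).

31.32 million years; Oligocene, Miocene, Pliocene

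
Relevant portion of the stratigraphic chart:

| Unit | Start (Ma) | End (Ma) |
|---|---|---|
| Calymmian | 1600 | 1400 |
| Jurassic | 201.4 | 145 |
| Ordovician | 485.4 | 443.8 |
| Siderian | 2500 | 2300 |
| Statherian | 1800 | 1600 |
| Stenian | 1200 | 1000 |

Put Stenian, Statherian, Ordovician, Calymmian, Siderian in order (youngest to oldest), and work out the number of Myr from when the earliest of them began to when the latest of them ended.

Ordovician, Stenian, Calymmian, Statherian, Siderian; total span 2056.2 Myr

Start ages (Ma): Siderian 2500, Statherian 1800, Calymmian 1600, Stenian 1200, Ordovician 485.4.
Ordered youngest to oldest: Ordovician, Stenian, Calymmian, Statherian, Siderian.
Span = 2500 − 443.8 = 2056.2 Myr.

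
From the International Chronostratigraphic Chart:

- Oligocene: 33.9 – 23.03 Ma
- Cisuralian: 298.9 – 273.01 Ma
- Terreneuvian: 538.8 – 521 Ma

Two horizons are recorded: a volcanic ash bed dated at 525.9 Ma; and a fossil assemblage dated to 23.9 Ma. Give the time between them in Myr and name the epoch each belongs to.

Elapsed time: 525.9 − 23.9 = 502 Myr.
525.9 Ma lies within 538.8–521 Ma: Terreneuvian.
23.9 Ma lies within 33.9–23.03 Ma: Oligocene.

502 million years apart; the first in the Terreneuvian, the second in the Oligocene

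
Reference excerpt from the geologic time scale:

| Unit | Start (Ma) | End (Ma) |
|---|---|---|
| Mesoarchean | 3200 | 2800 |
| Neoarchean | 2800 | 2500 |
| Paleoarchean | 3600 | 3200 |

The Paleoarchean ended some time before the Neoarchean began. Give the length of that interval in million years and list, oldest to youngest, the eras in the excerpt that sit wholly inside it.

The Paleoarchean closes at 3200 Ma and the Neoarchean opens at 2800 Ma, so the interval is 3200 − 2800 = 400 Myr.
An era fits inside if it starts at or after 3200 Ma and ends at or before 2800 Ma; oldest first that gives Mesoarchean.

400 million years; Mesoarchean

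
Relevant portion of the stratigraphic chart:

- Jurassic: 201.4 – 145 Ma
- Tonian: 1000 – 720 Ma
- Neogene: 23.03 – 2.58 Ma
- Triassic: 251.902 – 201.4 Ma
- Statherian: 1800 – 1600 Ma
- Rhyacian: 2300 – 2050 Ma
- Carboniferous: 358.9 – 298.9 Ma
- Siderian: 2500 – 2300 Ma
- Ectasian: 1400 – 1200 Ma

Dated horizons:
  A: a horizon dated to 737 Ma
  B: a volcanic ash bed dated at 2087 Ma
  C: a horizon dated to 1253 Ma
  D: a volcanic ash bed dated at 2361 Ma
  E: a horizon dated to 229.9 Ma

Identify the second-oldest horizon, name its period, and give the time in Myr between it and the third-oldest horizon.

Sorted oldest-first by Ma: D (2361), B (2087), C (1253), A (737), E (229.9).
The second oldest is B at 2087 Ma, which lies in 2300–2050 Ma: the Rhyacian.
The third oldest is C at 1253 Ma; separation = |2087 − 1253| = 834 Myr.

B, in the Rhyacian; 834 million years to C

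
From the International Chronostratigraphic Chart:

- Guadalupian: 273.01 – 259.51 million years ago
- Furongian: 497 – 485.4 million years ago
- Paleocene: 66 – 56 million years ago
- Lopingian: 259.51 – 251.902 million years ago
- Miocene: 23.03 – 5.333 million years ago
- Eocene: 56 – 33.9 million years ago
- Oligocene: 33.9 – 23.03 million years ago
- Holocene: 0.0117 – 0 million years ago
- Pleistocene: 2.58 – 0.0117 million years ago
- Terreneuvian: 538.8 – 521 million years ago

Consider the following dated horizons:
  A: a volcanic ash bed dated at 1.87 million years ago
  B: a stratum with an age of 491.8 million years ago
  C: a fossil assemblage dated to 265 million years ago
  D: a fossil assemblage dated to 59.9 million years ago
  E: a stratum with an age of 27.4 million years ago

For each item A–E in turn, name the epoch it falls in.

Match each age against the start–end ranges in the excerpt: A = 1.87 Ma → Pleistocene (2.58–0.0117); B = 491.8 Ma → Furongian (497–485.4); C = 265 Ma → Guadalupian (273.01–259.51); D = 59.9 Ma → Paleocene (66–56); E = 27.4 Ma → Oligocene (33.9–23.03).

A — Pleistocene; B — Furongian; C — Guadalupian; D — Paleocene; E — Oligocene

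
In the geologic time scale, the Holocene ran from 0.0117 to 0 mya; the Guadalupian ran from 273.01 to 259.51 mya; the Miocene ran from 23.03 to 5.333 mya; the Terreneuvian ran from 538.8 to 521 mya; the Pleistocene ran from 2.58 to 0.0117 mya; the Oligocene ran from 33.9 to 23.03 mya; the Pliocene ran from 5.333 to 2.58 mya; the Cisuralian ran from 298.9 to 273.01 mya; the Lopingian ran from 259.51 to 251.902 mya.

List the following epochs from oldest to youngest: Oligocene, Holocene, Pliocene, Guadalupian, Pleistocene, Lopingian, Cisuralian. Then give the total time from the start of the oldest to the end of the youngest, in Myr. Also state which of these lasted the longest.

Start ages (Ma): Cisuralian 298.9, Guadalupian 273.01, Lopingian 259.51, Oligocene 33.9, Pliocene 5.333, Pleistocene 2.58, Holocene 0.0117.
Ordered oldest to youngest: Cisuralian, Guadalupian, Lopingian, Oligocene, Pliocene, Pleistocene, Holocene.
Span = 298.9 − 0 = 298.9 Myr.
Durations: Lopingian 7.608, Pleistocene 2.5683, Oligocene 10.87, Holocene 0.0117, Pliocene 2.753, Cisuralian 25.89, Guadalupian 13.5 → longest is Cisuralian (25.89 Myr).

Cisuralian → Guadalupian → Lopingian → Oligocene → Pliocene → Pleistocene → Holocene; total span 298.9 Myr; longest is Cisuralian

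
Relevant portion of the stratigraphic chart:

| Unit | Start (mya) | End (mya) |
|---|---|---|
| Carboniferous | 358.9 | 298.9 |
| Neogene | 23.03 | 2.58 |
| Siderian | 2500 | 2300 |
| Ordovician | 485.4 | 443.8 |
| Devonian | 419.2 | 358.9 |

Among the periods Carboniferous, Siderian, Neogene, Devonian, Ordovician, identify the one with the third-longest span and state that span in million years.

Carboniferous, 60 million years

Start − end for each: Carboniferous 358.9 − 298.9 = 60; Siderian 2500 − 2300 = 200; Neogene 23.03 − 2.58 = 20.45; Devonian 419.2 − 358.9 = 60.3; Ordovician 485.4 − 443.8 = 41.6.
Ranking these from longest: Siderian > Devonian > Carboniferous > Ordovician > Neogene.
Position 3 in that ranking is Carboniferous, which lasted 60 Myr.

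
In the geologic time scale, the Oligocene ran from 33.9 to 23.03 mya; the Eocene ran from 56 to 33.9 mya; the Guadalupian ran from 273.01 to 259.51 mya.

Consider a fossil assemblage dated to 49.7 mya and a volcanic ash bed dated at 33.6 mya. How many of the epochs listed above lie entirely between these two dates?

0

The older date is 49.7 Ma and the younger is 33.6 Ma.
No epoch both begins after 49.7 Ma and ends before 33.6 Ma, so the count is 0.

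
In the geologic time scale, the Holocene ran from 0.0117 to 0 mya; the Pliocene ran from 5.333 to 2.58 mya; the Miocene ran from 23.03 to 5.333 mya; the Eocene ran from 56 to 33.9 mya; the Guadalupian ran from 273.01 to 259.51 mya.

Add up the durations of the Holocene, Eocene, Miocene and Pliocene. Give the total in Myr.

42.5617 million years

Duration is start − end for each: (0.0117 − 0) + (56 − 33.9) + (23.03 − 5.333) + (5.333 − 2.58).
That is 0.0117 + 22.1 + 17.697 + 2.753, which totals 42.5617 million years.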